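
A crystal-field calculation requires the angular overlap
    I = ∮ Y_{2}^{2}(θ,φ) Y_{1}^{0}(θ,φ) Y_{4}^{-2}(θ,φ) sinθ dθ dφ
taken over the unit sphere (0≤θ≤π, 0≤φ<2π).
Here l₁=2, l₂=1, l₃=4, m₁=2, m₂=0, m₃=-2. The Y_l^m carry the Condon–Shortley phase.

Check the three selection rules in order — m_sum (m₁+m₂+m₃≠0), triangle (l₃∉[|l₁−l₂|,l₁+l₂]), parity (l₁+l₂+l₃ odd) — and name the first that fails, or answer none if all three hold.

triangle

Σmᵢ = 0  ✓
l₃∈[|l₁−l₂|,l₁+l₂]=[1,3], have l₃=4  ✗
Σlᵢ = 7 ⇒ odd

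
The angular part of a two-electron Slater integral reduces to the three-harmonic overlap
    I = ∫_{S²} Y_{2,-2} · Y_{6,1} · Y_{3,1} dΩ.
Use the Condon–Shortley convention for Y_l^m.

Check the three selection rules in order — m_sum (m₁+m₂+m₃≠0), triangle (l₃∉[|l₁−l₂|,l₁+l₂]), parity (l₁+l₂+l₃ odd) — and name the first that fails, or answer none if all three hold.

triangle

Σmᵢ = 0  ✓
l₃∈[|l₁−l₂|,l₁+l₂]=[4,8], have l₃=3  ✗
Σlᵢ = 11 ⇒ odd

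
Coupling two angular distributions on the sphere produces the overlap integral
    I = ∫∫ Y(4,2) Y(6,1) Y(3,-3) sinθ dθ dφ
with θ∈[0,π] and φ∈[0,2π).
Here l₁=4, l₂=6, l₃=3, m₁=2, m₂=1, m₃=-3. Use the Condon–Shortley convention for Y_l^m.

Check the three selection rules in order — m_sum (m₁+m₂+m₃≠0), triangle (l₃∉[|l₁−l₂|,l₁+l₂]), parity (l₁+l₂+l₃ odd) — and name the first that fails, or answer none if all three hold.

parity

Σmᵢ = 0  ✓
l₃∈[|l₁−l₂|,l₁+l₂]=[2,10], have l₃=3  ✓
Σlᵢ = 13 ⇒ odd  ✗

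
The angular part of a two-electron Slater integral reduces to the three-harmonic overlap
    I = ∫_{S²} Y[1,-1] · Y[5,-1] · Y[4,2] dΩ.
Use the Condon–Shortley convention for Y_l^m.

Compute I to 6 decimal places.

m-sum 0 ✓  L=10 even ✓  4≤4≤6 ✓
Π(2lᵢ+1) = 3×11×9 = 297
triangle coeff Δ(1,5,4) = 1/495
Σ_t [1,1]: t=1:−1/576 = -1/576
(3j)²=5/99 [(1 5 4; 0 0 0)], sign=-1
Σ_t [2,2]: t=2:+1/2880 = 1/2880
(3j)²=2/165 [(1 5 4; -1 -1 2)], sign=+1
⇒ 4πI² = 2/11
I = (-1)√(2/11/(4π)) = -0.12028562

-0.120286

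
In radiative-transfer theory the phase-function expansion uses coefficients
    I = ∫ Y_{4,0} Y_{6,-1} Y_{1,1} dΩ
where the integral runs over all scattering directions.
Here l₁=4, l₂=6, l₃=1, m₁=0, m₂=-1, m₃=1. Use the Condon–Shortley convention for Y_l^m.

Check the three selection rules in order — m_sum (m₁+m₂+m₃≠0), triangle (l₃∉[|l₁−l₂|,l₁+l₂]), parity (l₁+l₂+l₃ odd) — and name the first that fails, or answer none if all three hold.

triangle

Σmᵢ = 0  ✓
l₃∈[|l₁−l₂|,l₁+l₂]=[2,10], have l₃=1  ✗
Σlᵢ = 11 ⇒ odd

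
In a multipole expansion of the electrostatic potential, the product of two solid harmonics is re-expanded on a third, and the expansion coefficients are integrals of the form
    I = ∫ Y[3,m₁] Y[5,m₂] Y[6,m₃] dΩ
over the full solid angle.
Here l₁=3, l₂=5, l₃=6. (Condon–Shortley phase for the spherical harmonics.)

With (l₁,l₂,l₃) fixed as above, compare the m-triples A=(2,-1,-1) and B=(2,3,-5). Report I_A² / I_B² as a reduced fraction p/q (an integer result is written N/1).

7/11

l's match ⇒ only the (l;m) 3-j factors differ between A and B.
A: triangle coeff Δ(3,5,6) = 1/675675; Σ_t [0,1]: t=0:+1/6912 t=1:−1/17280 = 1/11520; (3j)²=2/143 [(3 5 6; 2 -1 -1)], sign=-1
B: triangle coeff Δ(3,5,6) = 1/675675; Σ_t [0,1]: t=0:+1/483840 t=1:−1/120960 = -1/161280; (3j)²=2/91 [(3 5 6; 2 3 -5)], sign=+1
I_A²/I_B² = (2/143)/(2/91) = 7/11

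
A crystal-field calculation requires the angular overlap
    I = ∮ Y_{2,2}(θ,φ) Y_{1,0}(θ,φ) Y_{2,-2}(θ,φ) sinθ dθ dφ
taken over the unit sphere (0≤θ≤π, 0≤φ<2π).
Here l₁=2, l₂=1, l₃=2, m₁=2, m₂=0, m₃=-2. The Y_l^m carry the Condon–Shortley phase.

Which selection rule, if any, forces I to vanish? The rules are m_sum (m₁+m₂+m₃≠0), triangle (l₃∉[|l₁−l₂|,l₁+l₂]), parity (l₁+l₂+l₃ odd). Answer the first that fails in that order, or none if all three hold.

parity

Σmᵢ = 0  ✓
l₃∈[|l₁−l₂|,l₁+l₂]=[1,3], have l₃=2  ✓
Σlᵢ = 5 ⇒ odd  ✗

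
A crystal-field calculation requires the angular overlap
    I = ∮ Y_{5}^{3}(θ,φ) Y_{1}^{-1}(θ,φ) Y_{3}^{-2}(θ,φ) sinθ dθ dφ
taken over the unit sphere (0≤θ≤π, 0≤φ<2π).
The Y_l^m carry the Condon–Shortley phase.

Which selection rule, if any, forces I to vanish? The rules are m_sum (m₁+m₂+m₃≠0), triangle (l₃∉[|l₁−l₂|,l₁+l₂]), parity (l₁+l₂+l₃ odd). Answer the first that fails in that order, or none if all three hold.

triangle

m₁+m₂+m₃ = 3 − 1 − 2 = 0  ✓
triangle: |5−1|=4 ≤ l₃=3 ≤ 5+1=6  ✗
parity: l₁+l₂+l₃ = 9 is odd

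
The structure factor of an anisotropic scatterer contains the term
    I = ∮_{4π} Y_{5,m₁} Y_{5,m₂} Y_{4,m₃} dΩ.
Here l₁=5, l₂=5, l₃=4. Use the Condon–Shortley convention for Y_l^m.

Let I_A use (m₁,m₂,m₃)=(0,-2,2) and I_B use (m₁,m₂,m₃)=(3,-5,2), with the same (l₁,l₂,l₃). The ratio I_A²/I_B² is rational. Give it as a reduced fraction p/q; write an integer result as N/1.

Shared (l₁,l₂,l₃)=(5,5,4): N and (l;000)² cancel in I_A²/I_B².
A: Δ = 6!·4!·4!/15! = 1/3153150; Racah Σ t=1..3: t=1:−1/11520 t=2:+1/1728 t=3:−1/3456 = 7/34560; ⇒ 3j(5 5 4; 0 -2 2)² = 7/858, sgn +1
B: Δ = 6!·4!·4!/15! = 1/3153150; Racah Σ t=0..0: t=0:+1/69120 = 1/69120; ⇒ 3j(5 5 4; 3 -5 2)² = 4/143, sgn +1
I_A²/I_B² = (7/858)/(4/143) = 7/24

7/24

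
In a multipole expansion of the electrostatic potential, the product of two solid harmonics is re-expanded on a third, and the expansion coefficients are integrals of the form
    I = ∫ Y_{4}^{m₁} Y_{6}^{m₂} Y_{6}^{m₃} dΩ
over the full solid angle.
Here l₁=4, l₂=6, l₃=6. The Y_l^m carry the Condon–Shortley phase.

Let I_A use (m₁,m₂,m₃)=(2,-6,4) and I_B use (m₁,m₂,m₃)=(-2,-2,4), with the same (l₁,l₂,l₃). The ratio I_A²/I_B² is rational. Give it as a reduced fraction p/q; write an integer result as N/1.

Shared (l₁,l₂,l₃)=(4,6,6): N and (l;000)² cancel in I_A²/I_B².
A: Δ = 4!·4!·8!/17! = 1/15315300; Racah Σ t=0..0: t=0:+1/3870720 = 1/3870720; ⇒ 3j(4 6 6; 2 -6 4)² = 135/6188, sgn +1
B: Δ = 4!·4!·8!/17! = 1/15315300; Racah Σ t=2..4: t=2:+1/138240 t=3:−1/181440 t=4:+1/3870720 = 23/11612160; ⇒ 3j(4 6 6; -2 -2 4)² = 529/204204, sgn +1
I_A²/I_B² = (135/6188)/(529/204204) = 4455/529

4455/529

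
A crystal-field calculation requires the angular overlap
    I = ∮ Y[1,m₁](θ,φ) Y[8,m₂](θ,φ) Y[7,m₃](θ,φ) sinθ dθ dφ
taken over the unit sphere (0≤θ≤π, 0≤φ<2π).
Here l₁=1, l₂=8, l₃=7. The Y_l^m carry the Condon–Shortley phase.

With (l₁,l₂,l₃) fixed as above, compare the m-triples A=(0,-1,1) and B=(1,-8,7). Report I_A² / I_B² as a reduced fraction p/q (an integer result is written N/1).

l's match ⇒ only the (l;m) 3-j factors differ between A and B.
A: triangle coeff Δ(1,8,7) = 1/2040; Σ_t [1,1]: t=1:−1/29030400 = -1/29030400; (3j)²=21/680 [(1 8 7; 0 -1 1)], sign=-1
B: triangle coeff Δ(1,8,7) = 1/2040; Σ_t [0,0]: t=0:+1/174356582400 = 1/174356582400; (3j)²=1/17 [(1 8 7; 1 -8 7)], sign=+1
I_A²/I_B² = (21/680)/(1/17) = 21/40

21/40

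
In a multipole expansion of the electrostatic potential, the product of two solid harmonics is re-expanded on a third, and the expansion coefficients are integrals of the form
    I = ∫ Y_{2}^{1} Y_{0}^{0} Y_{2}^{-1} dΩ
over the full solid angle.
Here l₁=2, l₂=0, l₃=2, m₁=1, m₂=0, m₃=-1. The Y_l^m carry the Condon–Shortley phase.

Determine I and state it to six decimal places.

Rules hold: Σm=0, L=4 even, 2≤2≤2.
N = 5·1·5 = 25
Δ = 0!·4!·0!/5! = 1/5
Racah Σ t=0..0: t=0:+1/4 = 1/4
⇒ 3j(2 0 2; 0 0 0)² = 1/5, sgn +1
Racah Σ t=0..0: t=0:+1/6 = 1/6
⇒ 3j(2 0 2; 1 0 -1)² = 1/5, sgn -1
4πI² = N·(3j₀)²·(3jₘ)² = 1/1
I = -1·√(1/4π) = -0.28209479

-0.282095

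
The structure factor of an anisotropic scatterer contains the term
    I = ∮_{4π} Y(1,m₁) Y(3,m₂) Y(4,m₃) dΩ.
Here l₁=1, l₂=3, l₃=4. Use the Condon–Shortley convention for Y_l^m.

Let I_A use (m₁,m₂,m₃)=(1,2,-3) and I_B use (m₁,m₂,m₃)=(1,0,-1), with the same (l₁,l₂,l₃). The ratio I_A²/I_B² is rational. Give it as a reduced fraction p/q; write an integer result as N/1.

Shared (l₁,l₂,l₃)=(1,3,4): N and (l;000)² cancel in I_A²/I_B².
A: Δ = 0!·2!·6!/9! = 1/252; Racah Σ t=0..0: t=0:+1/240 = 1/240; ⇒ 3j(1 3 4; 1 2 -3)² = 1/12, sgn -1
B: Δ = 0!·2!·6!/9! = 1/252; Racah Σ t=0..0: t=0:+1/72 = 1/72; ⇒ 3j(1 3 4; 1 0 -1)² = 5/126, sgn -1
I_A²/I_B² = (1/12)/(5/126) = 21/10

21/10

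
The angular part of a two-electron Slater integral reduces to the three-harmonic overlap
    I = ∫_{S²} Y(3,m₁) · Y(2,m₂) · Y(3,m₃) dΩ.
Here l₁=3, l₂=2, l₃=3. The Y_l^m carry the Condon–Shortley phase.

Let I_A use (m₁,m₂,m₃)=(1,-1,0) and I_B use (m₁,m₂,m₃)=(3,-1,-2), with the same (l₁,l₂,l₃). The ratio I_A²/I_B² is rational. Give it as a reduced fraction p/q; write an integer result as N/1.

l's match ⇒ only the (l;m) 3-j factors differ between A and B.
A: triangle coeff Δ(3,2,3) = 1/3780; Σ_t [0,1]: t=0:+1/8 t=1:−1/12 = 1/24; (3j)²=1/210 [(3 2 3; 1 -1 0)], sign=-1
B: triangle coeff Δ(3,2,3) = 1/3780; Σ_t [0,0]: t=0:+1/48 = 1/48; (3j)²=5/84 [(3 2 3; 3 -1 -2)], sign=-1
I_A²/I_B² = (1/210)/(5/84) = 2/25

2/25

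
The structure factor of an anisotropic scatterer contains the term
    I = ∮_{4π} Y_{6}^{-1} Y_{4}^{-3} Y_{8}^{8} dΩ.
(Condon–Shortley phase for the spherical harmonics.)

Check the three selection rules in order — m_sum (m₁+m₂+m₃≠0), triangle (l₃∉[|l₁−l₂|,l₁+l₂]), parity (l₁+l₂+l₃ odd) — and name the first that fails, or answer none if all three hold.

m_sum

Σmᵢ = 4  ✗
l₃∈[|l₁−l₂|,l₁+l₂]=[2,10], have l₃=8
Σlᵢ = 18 ⇒ even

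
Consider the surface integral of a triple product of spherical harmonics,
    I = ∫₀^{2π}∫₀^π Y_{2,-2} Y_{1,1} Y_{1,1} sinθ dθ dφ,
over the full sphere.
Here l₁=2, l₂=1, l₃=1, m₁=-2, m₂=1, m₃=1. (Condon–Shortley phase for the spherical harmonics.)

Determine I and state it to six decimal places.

Checks pass: Σm=0; 4 even; l₃=1∈[1,3].
(2·2+1)(2·1+1)(2·1+1) = 45
Δ: 2! 2! 0! / 5! → 1/30
sum: t=1:−1/1 = -1/1
3j²(2 1 1; 0 0 0) = Δ·Π!·Σ² = 2/15  (sign +1)
sum: t=2:+1/4 = 1/4
3j²(2 1 1; -2 1 1) = Δ·Π!·Σ² = 1/5  (sign +1)
combine: 4πI² = 45·2/15·1/5 = 6/5
take √, sign +1: I = 0.30901936

0.309019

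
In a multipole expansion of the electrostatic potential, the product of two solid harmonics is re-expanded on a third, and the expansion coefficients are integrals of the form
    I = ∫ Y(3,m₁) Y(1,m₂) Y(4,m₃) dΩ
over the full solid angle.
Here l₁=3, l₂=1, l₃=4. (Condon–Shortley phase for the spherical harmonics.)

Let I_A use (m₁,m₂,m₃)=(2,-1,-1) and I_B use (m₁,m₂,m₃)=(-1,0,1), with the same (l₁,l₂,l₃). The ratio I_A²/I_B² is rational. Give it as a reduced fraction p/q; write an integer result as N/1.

1/5

l's match ⇒ only the (l;m) 3-j factors differ between A and B.
A: triangle coeff Δ(3,1,4) = 1/252; Σ_t [0,0]: t=0:+1/240 = 1/240; (3j)²=1/84 [(3 1 4; 2 -1 -1)], sign=-1
B: triangle coeff Δ(3,1,4) = 1/252; Σ_t [0,0]: t=0:+1/48 = 1/48; (3j)²=5/84 [(3 1 4; -1 0 1)], sign=-1
I_A²/I_B² = (1/84)/(5/84) = 1/5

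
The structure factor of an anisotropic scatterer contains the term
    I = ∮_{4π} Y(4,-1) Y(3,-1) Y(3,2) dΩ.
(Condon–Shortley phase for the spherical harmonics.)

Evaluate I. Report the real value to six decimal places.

0.145070

m-sum 0 ✓  L=10 even ✓  1≤3≤7 ✓
Π(2lᵢ+1) = 9×7×7 = 441
triangle coeff Δ(4,3,3) = 1/34650
Σ_t [1,3]: t=1:−1/72 t=2:+1/16 t=3:−1/72 = 5/144
(3j)²=2/77 [(4 3 3; 0 0 0)], sign=-1
Σ_t [1,2]: t=1:−1/144 t=2:+1/48 = 1/72
(3j)²=16/693 [(4 3 3; -1 -1 2)], sign=-1
⇒ 4πI² = 32/121
I = (+1)√(32/121/(4π)) = 0.14506992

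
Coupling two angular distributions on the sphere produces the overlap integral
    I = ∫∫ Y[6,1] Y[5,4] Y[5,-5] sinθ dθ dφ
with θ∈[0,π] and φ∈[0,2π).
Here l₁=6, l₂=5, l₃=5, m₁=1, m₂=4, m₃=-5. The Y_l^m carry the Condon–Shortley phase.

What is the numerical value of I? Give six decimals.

-0.094319

m-sum 0 ✓  L=16 even ✓  1≤5≤11 ✓
Π(2lᵢ+1) = 13×11×11 = 1573
triangle coeff Δ(6,5,5) = 1/28588560
Σ_t [1,5]: t=1:−1/345600 t=2:+1/13824 t=3:−1/5184 t=4:+1/13824 t=5:−1/345600 = -7/129600
(3j)²=80/7293 [(6 5 5; 0 0 0)], sign=+1
Σ_t [5,5]: t=5:−1/2073600 = -1/2073600
(3j)²=63/9724 [(6 5 5; 1 4 -5)], sign=-1
⇒ 4πI² = 420/3757
I = (-1)√(420/3757/(4π)) = -0.09431898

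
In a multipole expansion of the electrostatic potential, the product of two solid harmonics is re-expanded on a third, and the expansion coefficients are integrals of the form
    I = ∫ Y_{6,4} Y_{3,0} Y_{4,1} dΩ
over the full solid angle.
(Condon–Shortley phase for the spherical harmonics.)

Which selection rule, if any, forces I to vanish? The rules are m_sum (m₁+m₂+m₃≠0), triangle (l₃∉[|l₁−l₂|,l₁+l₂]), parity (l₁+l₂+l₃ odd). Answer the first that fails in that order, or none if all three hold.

m_sum

azimuthal sum: 4 + 0 + 1 = 5  ✗
3 ≤ 4 ≤ 9 (triangle on l)
L = 6 + 3 + 4 = 13 (odd)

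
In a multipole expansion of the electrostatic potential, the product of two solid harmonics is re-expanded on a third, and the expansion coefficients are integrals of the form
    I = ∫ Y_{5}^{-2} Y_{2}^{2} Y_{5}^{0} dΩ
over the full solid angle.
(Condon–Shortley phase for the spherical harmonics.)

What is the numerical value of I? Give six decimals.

Rules hold: Σm=0, L=12 even, 3≤5≤7.
N = 11·5·11 = 605
Δ = 2!·8!·2!/13! = 1/38610
Racah Σ t=0..2: t=0:+1/2880 t=1:−1/576 t=2:+1/2880 = -1/960
⇒ 3j(5 2 5; 0 0 0)² = 10/429, sgn +1
Racah Σ t=2..2: t=2:+1/2880 = 1/2880
⇒ 3j(5 2 5; -2 2 0)² = 14/429, sgn -1
4πI² = N·(3j₀)²·(3jₘ)² = 700/1521
I = -1·√(0.460224/4π) = -0.19137248

-0.191372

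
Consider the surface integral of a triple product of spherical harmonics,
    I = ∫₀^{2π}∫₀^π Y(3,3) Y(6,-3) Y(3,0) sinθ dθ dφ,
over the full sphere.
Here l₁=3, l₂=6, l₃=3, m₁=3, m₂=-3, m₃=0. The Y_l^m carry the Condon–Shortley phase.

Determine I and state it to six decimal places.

-0.108647

m-sum 0 ✓  L=12 even ✓  3≤3≤9 ✓
Π(2lᵢ+1) = 7×13×7 = 637
triangle coeff Δ(3,6,3) = 1/12012
Σ_t [3,3]: t=3:−1/1296 = -1/1296
(3j)²=100/3003 [(3 6 3; 0 0 0)], sign=+1
Σ_t [0,0]: t=0:+1/25920 = 1/25920
(3j)²=1/143 [(3 6 3; 3 -3 0)], sign=-1
⇒ 4πI² = 700/4719
I = (-1)√(700/4719/(4π)) = -0.10864734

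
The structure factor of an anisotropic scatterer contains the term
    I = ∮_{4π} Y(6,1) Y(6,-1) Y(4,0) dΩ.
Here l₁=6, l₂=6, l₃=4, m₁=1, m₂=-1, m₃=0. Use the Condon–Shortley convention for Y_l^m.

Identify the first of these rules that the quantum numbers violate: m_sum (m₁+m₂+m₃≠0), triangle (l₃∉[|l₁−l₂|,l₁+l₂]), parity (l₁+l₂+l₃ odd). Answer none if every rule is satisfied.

Σmᵢ = 0  ✓
l₃∈[|l₁−l₂|,l₁+l₂]=[0,12], have l₃=4  ✓
Σlᵢ = 16 ⇒ even  ✓

none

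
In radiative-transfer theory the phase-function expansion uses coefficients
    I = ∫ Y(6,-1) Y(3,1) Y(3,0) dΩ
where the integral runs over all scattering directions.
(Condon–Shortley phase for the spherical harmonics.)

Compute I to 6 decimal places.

Rules hold: Σm=0, L=12 even, 3≤3≤9.
N = 13·7·7 = 637
Δ = 6!·6!·0!/13! = 1/12012
Racah Σ t=3..3: t=3:−1/1296 = -1/1296
⇒ 3j(6 3 3; 0 0 0)² = 100/3003, sgn +1
Racah Σ t=4..4: t=4:+1/1728 = 1/1728
⇒ 3j(6 3 3; -1 1 0)² = 25/858, sgn -1
4πI² = N·(3j₀)²·(3jₘ)² = 8750/14157
I = -1·√(0.618069/4π) = -0.22177545

-0.221775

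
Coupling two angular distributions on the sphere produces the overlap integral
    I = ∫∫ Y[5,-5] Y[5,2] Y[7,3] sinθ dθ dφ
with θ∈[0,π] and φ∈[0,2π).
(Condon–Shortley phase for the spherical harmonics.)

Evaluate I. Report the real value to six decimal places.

0.000000

Σlᵢ=17 odd — θ-integrand is odd under cosθ→−cosθ; I=0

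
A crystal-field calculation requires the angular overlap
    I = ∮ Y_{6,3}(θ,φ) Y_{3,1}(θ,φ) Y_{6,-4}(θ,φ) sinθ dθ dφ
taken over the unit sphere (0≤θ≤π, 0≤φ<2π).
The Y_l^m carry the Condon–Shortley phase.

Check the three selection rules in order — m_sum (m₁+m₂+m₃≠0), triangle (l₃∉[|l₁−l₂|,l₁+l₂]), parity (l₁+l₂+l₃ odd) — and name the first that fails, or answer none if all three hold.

parity

Σmᵢ = 0  ✓
l₃∈[|l₁−l₂|,l₁+l₂]=[3,9], have l₃=6  ✓
Σlᵢ = 15 ⇒ odd  ✗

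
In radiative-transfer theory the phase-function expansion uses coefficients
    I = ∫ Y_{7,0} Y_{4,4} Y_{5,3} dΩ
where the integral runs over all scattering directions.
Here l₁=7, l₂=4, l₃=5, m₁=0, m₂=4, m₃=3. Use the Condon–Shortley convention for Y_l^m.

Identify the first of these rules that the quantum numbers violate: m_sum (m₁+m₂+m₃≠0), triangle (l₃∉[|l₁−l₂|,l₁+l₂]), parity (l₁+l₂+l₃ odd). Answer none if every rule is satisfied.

m_sum

Σmᵢ = 7  ✗
l₃∈[|l₁−l₂|,l₁+l₂]=[3,11], have l₃=5
Σlᵢ = 16 ⇒ even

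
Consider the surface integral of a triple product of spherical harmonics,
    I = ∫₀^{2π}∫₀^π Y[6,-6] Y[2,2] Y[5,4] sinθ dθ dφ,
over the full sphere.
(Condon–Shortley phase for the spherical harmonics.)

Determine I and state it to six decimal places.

Σlᵢ=13 odd — θ-integrand is odd under cosθ→−cosθ; I=0

0.000000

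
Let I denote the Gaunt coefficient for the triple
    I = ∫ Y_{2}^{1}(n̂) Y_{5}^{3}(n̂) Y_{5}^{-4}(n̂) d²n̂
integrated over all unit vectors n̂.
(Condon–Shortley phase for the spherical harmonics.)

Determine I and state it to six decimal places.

0.196098

Checks pass: Σm=0; 12 even; l₃=5∈[3,7].
(2·2+1)(2·5+1)(2·5+1) = 605
Δ: 2! 2! 8! / 13! → 1/38610
sum: t=0:+1/2880 t=1:−1/576 t=2:+1/2880 = -1/960
3j²(2 5 5; 0 0 0) = Δ·Π!·Σ² = 10/429  (sign +1)
sum: t=0:+1/80640 t=1:−1/10080 = -1/11520
3j²(2 5 5; 1 3 -4) = Δ·Π!·Σ² = 49/1430  (sign +1)
combine: 4πI² = 605·10/429·49/1430 = 245/507
take √, sign +1: I = 0.19609844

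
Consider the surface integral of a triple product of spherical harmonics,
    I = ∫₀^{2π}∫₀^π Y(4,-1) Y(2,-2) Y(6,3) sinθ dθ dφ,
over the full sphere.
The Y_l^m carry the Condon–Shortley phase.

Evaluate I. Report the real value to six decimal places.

Checks pass: Σm=0; 12 even; l₃=6∈[2,6].
(2·4+1)(2·2+1)(2·6+1) = 585
Δ: 0! 8! 4! / 13! → 1/6435
sum: t=0:+1/2304 = 1/2304
3j²(4 2 6; 0 0 0) = Δ·Π!·Σ² = 5/143  (sign +1)
sum: t=0:+1/17280 = 1/17280
3j²(4 2 6; -1 -2 3) = Δ·Π!·Σ² = 14/715  (sign -1)
combine: 4πI² = 585·5/143·14/715 = 630/1573
take √, sign -1: I = -0.17852580

-0.178526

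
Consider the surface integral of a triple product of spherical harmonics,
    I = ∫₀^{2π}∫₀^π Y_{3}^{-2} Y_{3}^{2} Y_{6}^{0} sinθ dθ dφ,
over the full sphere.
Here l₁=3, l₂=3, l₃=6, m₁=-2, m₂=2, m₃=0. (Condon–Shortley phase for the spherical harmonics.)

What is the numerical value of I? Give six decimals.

0.071126

Rules hold: Σm=0, L=12 even, 0≤6≤6.
N = 7·7·13 = 637
Δ = 0!·6!·6!/13! = 1/12012
Racah Σ t=0..0: t=0:+1/1296 = 1/1296
⇒ 3j(3 3 6; 0 0 0)² = 100/3003, sgn +1
Racah Σ t=0..0: t=0:+1/14400 = 1/14400
⇒ 3j(3 3 6; -2 2 0)² = 3/1001, sgn +1
4πI² = N·(3j₀)²·(3jₘ)² = 100/1573
I = +1·√(0.0635728/4π) = 0.07112638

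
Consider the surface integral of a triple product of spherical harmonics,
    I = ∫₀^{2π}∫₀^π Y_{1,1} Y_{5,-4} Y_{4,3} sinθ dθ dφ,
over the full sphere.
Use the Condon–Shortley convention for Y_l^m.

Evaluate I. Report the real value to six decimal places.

0.294638

Rules hold: Σm=0, L=10 even, 4≤4≤6.
N = 3·11·9 = 297
Δ = 2!·0!·8!/11! = 1/495
Racah Σ t=1..1: t=1:−1/576 = -1/576
⇒ 3j(1 5 4; 0 0 0)² = 5/99, sgn -1
Racah Σ t=0..0: t=0:+1/10080 = 1/10080
⇒ 3j(1 5 4; 1 -4 3)² = 4/55, sgn -1
4πI² = N·(3j₀)²·(3jₘ)² = 12/11
I = +1·√(1.09091/4π) = 0.29463840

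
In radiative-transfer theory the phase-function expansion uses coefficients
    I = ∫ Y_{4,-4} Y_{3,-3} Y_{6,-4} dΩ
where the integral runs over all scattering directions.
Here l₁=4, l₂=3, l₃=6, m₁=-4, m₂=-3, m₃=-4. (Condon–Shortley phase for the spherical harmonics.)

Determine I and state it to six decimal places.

0.000000

-4 − 3 − 4 = -11 ≠ 0: azimuthal integral kills it; I = 0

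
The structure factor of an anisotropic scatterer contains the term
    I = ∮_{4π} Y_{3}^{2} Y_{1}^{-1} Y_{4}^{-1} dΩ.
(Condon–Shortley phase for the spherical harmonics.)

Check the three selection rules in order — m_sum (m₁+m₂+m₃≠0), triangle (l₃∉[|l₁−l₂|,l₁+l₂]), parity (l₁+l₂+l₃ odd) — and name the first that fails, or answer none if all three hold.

none

Σmᵢ = 0  ✓
l₃∈[|l₁−l₂|,l₁+l₂]=[2,4], have l₃=4  ✓
Σlᵢ = 8 ⇒ even  ✓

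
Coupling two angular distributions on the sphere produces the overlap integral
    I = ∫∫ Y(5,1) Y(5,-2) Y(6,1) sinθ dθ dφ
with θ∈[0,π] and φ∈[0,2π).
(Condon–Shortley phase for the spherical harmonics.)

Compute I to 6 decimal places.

0.120248

Rules hold: Σm=0, L=16 even, 0≤6≤10.
N = 11·11·13 = 1573
Δ = 4!·6!·6!/17! = 1/28588560
Racah Σ t=0..4: t=0:+1/345600 t=1:−1/13824 t=2:+1/5184 t=3:−1/13824 t=4:+1/345600 = 7/129600
⇒ 3j(5 5 6; 0 0 0)² = 80/7293, sgn +1
Racah Σ t=0..3: t=0:+1/41472 t=1:−1/10368 t=2:+1/23040 t=3:−1/518400 = -1/32400
⇒ 3j(5 5 6; 1 -2 1)² = 128/12155, sgn +1
4πI² = N·(3j₀)²·(3jₘ)² = 2048/11271
I = +1·√(0.181705/4π) = 0.12024827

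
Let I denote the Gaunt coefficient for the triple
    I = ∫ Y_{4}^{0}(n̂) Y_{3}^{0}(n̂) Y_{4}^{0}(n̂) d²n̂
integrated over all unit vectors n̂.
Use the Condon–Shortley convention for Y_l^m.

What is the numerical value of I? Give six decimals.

l₁+l₂+l₃=11 is odd: 3j(l;000)=0 ⇒ I=0

0.000000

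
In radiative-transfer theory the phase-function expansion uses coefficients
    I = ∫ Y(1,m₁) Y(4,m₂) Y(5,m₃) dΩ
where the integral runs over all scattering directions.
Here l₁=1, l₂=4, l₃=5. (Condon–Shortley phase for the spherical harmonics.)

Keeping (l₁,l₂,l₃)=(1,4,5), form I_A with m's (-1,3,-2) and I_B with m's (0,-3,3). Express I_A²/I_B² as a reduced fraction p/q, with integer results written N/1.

3/16

l's match ⇒ only the (l;m) 3-j factors differ between A and B.
A: triangle coeff Δ(1,4,5) = 1/495; Σ_t [0,0]: t=0:+1/10080 = 1/10080; (3j)²=1/165 [(1 4 5; -1 3 -2)], sign=-1
B: triangle coeff Δ(1,4,5) = 1/495; Σ_t [0,0]: t=0:+1/5040 = 1/5040; (3j)²=16/495 [(1 4 5; 0 -3 3)], sign=+1
I_A²/I_B² = (1/165)/(16/495) = 3/16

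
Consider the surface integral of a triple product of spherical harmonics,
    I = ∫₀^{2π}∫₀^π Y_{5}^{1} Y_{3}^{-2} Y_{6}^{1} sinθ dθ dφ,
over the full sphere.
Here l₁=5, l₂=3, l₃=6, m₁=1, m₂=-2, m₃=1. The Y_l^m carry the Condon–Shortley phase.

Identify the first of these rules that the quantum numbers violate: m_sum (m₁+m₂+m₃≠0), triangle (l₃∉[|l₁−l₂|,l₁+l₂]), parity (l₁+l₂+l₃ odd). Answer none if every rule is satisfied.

none

Σmᵢ = 0  ✓
l₃∈[|l₁−l₂|,l₁+l₂]=[2,8], have l₃=6  ✓
Σlᵢ = 14 ⇒ even  ✓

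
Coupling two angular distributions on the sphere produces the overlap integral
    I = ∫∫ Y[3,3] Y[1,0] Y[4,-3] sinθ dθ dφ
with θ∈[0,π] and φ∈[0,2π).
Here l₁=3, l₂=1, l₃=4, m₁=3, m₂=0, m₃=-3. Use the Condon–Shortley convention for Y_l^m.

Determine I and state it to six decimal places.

-0.162868

m-sum 0 ✓  L=8 even ✓  2≤4≤4 ✓
Π(2lᵢ+1) = 7×3×9 = 189
triangle coeff Δ(3,1,4) = 1/252
Σ_t [0,0]: t=0:+1/36 = 1/36
(3j)²=4/63 [(3 1 4; 0 0 0)], sign=+1
Σ_t [0,0]: t=0:+1/720 = 1/720
(3j)²=1/36 [(3 1 4; 3 0 -3)], sign=-1
⇒ 4πI² = 1/3
I = (-1)√(1/3/(4π)) = -0.16286750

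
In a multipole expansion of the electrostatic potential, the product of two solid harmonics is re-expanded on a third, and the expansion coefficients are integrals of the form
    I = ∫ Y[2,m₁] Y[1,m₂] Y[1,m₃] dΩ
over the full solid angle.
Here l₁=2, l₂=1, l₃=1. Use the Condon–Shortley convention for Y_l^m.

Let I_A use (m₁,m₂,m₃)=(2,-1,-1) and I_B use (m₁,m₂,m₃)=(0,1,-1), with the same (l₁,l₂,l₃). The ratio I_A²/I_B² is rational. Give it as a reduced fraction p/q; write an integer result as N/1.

6/1

Shared (l₁,l₂,l₃)=(2,1,1): N and (l;000)² cancel in I_A²/I_B².
A: Δ = 2!·2!·0!/5! = 1/30; Racah Σ t=0..0: t=0:+1/4 = 1/4; ⇒ 3j(2 1 1; 2 -1 -1)² = 1/5, sgn +1
B: Δ = 2!·2!·0!/5! = 1/30; Racah Σ t=2..2: t=2:+1/4 = 1/4; ⇒ 3j(2 1 1; 0 1 -1)² = 1/30, sgn +1
I_A²/I_B² = (1/5)/(1/30) = 6/1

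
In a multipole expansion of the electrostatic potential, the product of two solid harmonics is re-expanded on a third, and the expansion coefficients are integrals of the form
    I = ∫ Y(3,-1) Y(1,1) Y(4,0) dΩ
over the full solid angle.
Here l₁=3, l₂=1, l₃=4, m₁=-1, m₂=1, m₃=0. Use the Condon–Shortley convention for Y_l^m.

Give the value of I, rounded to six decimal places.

0.150786

m-sum 0 ✓  L=8 even ✓  2≤4≤4 ✓
Π(2lᵢ+1) = 7×3×9 = 189
triangle coeff Δ(3,1,4) = 1/252
Σ_t [0,0]: t=0:+1/36 = 1/36
(3j)²=4/63 [(3 1 4; 0 0 0)], sign=+1
Σ_t [0,0]: t=0:+1/96 = 1/96
(3j)²=1/42 [(3 1 4; -1 1 0)], sign=+1
⇒ 4πI² = 2/7
I = (+1)√(2/7/(4π)) = 0.15078601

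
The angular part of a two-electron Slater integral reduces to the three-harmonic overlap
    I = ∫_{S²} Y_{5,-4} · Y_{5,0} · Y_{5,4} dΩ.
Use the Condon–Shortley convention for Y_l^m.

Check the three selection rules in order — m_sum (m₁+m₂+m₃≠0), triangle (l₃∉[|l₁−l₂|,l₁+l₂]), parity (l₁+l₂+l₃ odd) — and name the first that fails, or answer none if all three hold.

Σmᵢ = 0  ✓
l₃∈[|l₁−l₂|,l₁+l₂]=[0,10], have l₃=5  ✓
Σlᵢ = 15 ⇒ odd  ✗

parity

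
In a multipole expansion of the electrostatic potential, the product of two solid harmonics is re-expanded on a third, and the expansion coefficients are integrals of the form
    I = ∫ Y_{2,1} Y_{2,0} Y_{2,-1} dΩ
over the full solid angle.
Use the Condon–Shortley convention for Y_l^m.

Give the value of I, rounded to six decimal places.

-0.090112

Checks pass: Σm=0; 6 even; l₃=2∈[0,4].
(2·2+1)(2·2+1)(2·2+1) = 125
Δ: 2! 2! 2! / 7! → 1/630
sum: t=0:+1/8 t=1:−1/1 t=2:+1/8 = -3/4
3j²(2 2 2; 0 0 0) = Δ·Π!·Σ² = 2/35  (sign -1)
sum: t=0:+1/4 t=1:−1/2 = -1/4
3j²(2 2 2; 1 0 -1) = Δ·Π!·Σ² = 1/70  (sign +1)
combine: 4πI² = 125·2/35·1/70 = 5/49
take √, sign -1: I = -0.09011188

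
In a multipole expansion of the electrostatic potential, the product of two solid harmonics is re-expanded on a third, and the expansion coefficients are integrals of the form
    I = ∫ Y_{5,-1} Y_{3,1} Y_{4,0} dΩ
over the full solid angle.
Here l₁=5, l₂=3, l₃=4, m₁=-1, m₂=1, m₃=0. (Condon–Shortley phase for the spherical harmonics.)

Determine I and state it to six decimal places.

-0.086020

m-sum 0 ✓  L=12 even ✓  2≤4≤8 ✓
Π(2lᵢ+1) = 11×7×9 = 693
triangle coeff Δ(5,3,4) = 1/180180
Σ_t [1,3]: t=1:−1/576 t=2:+1/144 t=3:−1/576 = 1/288
(3j)²=20/1001 [(5 3 4; 0 0 0)], sign=+1
Σ_t [2,4]: t=2:+1/384 t=3:−1/216 t=4:+1/2304 = -11/6912
(3j)²=11/1638 [(5 3 4; -1 1 0)], sign=-1
⇒ 4πI² = 110/1183
I = (-1)√(110/1183/(4π)) = -0.08601992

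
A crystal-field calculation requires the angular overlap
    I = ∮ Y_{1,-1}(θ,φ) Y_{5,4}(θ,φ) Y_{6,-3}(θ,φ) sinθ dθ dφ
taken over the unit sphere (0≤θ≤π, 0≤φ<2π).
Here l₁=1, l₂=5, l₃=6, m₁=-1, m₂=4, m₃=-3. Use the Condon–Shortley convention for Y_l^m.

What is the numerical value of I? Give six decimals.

-0.070770

Checks pass: Σm=0; 12 even; l₃=6∈[4,6].
(2·1+1)(2·5+1)(2·6+1) = 429
Δ: 0! 2! 10! / 13! → 1/858
sum: t=0:+1/14400 = 1/14400
3j²(1 5 6; 0 0 0) = Δ·Π!·Σ² = 6/143  (sign +1)
sum: t=0:+1/725760 = 1/725760
3j²(1 5 6; -1 4 -3) = Δ·Π!·Σ² = 1/286  (sign -1)
combine: 4πI² = 429·6/143·1/286 = 9/143
take √, sign -1: I = -0.07076985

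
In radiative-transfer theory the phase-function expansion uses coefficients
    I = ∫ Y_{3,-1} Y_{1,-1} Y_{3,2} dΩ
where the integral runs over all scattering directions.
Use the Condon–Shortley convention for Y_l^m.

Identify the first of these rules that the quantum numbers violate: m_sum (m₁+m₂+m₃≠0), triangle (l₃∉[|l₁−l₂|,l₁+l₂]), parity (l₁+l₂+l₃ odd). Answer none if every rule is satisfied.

azimuthal sum: -1 − 1 + 2 = 0  ✓
2 ≤ 3 ≤ 4 (triangle on l)  ✓
L = 3 + 1 + 3 = 7 (odd)  ✗

parity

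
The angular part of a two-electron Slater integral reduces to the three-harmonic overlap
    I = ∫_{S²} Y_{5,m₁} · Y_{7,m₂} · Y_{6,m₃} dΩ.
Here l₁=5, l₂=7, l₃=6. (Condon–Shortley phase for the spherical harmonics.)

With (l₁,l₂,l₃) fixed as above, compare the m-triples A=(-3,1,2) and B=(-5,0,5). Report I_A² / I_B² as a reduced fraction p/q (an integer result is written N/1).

Same 5,7,6: normalisation and zero-m 3j drop out of the ratio.
A: Δ: 6! 4! 8! / 19! → 1/174594420; sum: t=4:+1/663552 t=5:−1/518400 t=6:+1/4147200 = -1/5529600; 3j²(5 7 6; -3 1 2) = Δ·Π!·Σ² = 98/230945  (sign -1)
B: Δ: 6! 4! 8! / 19! → 1/174594420; sum: t=6:+1/87091200 = 1/87091200; 3j²(5 7 6; -5 0 5) = Δ·Π!·Σ² = 35/12597  (sign -1)
I_A²/I_B² = (98/230945)/(35/12597) = 42/275

42/275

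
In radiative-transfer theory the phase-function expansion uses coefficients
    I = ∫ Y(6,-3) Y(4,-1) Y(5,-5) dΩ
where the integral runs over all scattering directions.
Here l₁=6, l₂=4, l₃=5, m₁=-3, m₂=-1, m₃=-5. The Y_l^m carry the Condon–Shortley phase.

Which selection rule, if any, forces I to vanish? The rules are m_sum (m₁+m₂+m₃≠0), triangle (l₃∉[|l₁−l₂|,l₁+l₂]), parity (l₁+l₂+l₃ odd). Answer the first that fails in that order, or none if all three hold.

m₁+m₂+m₃ = -3 − 1 − 5 = -9  ✗
triangle: |6−4|=2 ≤ l₃=5 ≤ 6+4=10
parity: l₁+l₂+l₃ = 15 is odd

m_sum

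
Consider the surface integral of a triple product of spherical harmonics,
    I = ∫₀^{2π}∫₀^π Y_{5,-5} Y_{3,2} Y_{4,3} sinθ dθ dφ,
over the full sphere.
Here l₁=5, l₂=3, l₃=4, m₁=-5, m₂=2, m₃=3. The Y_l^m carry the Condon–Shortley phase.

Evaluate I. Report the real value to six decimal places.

Rules hold: Σm=0, L=12 even, 2≤4≤8.
N = 11·7·9 = 693
Δ = 4!·6!·2!/13! = 1/180180
Racah Σ t=1..3: t=1:−1/576 t=2:+1/144 t=3:−1/576 = 1/288
⇒ 3j(5 3 4; 0 0 0)² = 20/1001, sgn +1
Racah Σ t=4..4: t=4:+1/17280 = 1/17280
⇒ 3j(5 3 4; -5 2 3)² = 35/858, sgn -1
4πI² = N·(3j₀)²·(3jₘ)² = 1050/1859
I = -1·√(0.56482/4π) = -0.21200691

-0.212007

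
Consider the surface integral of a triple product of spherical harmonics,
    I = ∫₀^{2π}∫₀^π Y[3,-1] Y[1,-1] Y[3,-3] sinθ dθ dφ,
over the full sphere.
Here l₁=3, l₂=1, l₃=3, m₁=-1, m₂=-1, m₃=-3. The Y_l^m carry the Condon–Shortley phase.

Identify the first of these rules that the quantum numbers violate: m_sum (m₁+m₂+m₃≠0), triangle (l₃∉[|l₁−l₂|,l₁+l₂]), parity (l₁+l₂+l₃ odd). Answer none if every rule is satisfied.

m_sum

Σmᵢ = -5  ✗
l₃∈[|l₁−l₂|,l₁+l₂]=[2,4], have l₃=3
Σlᵢ = 7 ⇒ odd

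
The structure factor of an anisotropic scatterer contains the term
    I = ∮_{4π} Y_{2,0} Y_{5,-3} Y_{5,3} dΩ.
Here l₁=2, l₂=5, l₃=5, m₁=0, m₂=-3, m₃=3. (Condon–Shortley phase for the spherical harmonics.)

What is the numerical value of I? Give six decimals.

-0.016174

Checks pass: Σm=0; 12 even; l₃=5∈[3,7].
(2·2+1)(2·5+1)(2·5+1) = 605
Δ: 2! 2! 8! / 13! → 1/38610
sum: t=0:+1/2880 t=1:−1/576 t=2:+1/2880 = -1/960
3j²(2 5 5; 0 0 0) = Δ·Π!·Σ² = 10/429  (sign +1)
sum: t=0:+1/5760 t=1:−1/5040 t=2:+1/161280 = -1/53760
3j²(2 5 5; 0 -3 3) = Δ·Π!·Σ² = 1/4290  (sign -1)
combine: 4πI² = 605·10/429·1/4290 = 5/1521
take √, sign -1: I = -0.01617393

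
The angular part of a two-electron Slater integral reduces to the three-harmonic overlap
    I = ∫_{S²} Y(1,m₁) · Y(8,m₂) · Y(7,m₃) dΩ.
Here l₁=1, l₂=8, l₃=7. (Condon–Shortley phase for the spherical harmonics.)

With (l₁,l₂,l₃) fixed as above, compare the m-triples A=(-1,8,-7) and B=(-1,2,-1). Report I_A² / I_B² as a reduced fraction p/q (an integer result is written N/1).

Same 1,8,7: normalisation and zero-m 3j drop out of the ratio.
A: Δ: 2! 0! 14! / 17! → 1/2040; sum: t=2:+1/174356582400 = 1/174356582400; 3j²(1 8 7; -1 8 -7) = Δ·Π!·Σ² = 1/17  (sign +1)
B: Δ: 2! 0! 14! / 17! → 1/2040; sum: t=2:+1/58060800 = 1/58060800; 3j²(1 8 7; -1 2 -1) = Δ·Π!·Σ² = 3/136  (sign +1)
I_A²/I_B² = (1/17)/(3/136) = 8/3

8/3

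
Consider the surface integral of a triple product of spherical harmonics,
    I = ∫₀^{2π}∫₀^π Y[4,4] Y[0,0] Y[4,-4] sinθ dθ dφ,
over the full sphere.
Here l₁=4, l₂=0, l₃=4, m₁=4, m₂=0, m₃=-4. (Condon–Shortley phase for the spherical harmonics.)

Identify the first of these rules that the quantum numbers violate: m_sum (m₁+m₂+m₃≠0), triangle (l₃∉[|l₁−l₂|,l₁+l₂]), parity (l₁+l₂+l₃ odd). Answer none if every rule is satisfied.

m₁+m₂+m₃ = 4 + 0 − 4 = 0  ✓
triangle: |4−0|=4 ≤ l₃=4 ≤ 4+0=4  ✓
parity: l₁+l₂+l₃ = 8 is even  ✓

none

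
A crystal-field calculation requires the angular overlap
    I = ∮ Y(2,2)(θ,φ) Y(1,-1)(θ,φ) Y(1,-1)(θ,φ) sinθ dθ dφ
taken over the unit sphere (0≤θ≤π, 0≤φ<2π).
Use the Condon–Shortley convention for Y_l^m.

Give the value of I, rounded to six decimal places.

m-sum 0 ✓  L=4 even ✓  1≤1≤3 ✓
Π(2lᵢ+1) = 5×3×3 = 45
triangle coeff Δ(2,1,1) = 1/30
Σ_t [1,1]: t=1:−1/1 = -1/1
(3j)²=2/15 [(2 1 1; 0 0 0)], sign=+1
Σ_t [0,0]: t=0:+1/4 = 1/4
(3j)²=1/5 [(2 1 1; 2 -1 -1)], sign=+1
⇒ 4πI² = 6/5
I = (+1)√(6/5/(4π)) = 0.30901936

0.309019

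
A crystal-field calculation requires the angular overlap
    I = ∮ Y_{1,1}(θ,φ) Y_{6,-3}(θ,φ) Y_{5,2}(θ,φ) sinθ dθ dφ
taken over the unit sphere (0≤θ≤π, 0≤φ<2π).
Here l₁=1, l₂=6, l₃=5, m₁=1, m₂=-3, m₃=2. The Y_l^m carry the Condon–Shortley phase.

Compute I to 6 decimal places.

-0.245154

m-sum 0 ✓  L=12 even ✓  5≤5≤7 ✓
Π(2lᵢ+1) = 3×13×11 = 429
triangle coeff Δ(1,6,5) = 1/858
Σ_t [1,1]: t=1:−1/14400 = -1/14400
(3j)²=6/143 [(1 6 5; 0 0 0)], sign=+1
Σ_t [0,0]: t=0:+1/60480 = 1/60480
(3j)²=6/143 [(1 6 5; 1 -3 2)], sign=-1
⇒ 4πI² = 108/143
I = (-1)√(108/143/(4π)) = -0.24515397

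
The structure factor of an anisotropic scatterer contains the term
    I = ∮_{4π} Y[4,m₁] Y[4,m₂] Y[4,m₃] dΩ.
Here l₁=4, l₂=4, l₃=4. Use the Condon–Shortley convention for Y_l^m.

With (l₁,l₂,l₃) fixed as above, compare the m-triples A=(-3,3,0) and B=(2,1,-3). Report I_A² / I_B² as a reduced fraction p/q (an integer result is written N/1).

63/10

l's match ⇒ only the (l;m) 3-j factors differ between A and B.
A: triangle coeff Δ(4,4,4) = 1/450450; Σ_t [3,4]: t=3:−1/3456 t=4:+1/864 = 1/1152; (3j)²=7/286 [(4 4 4; -3 3 0)], sign=+1
B: triangle coeff Δ(4,4,4) = 1/450450; Σ_t [1,2]: t=1:−1/864 t=2:+1/576 = 1/1728; (3j)²=5/1287 [(4 4 4; 2 1 -3)], sign=-1
I_A²/I_B² = (7/286)/(5/1287) = 63/10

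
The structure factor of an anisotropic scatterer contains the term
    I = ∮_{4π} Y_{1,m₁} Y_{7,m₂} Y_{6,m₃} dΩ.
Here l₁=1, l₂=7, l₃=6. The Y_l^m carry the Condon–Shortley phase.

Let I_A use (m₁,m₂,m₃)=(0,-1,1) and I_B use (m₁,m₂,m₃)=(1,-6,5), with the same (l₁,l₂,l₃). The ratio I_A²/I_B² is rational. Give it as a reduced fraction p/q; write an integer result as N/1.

Same 1,7,6: normalisation and zero-m 3j drop out of the ratio.
A: Δ: 2! 0! 12! / 15! → 1/1365; sum: t=1:−1/604800 = -1/604800; 3j²(1 7 6; 0 -1 1) = Δ·Π!·Σ² = 16/455  (sign +1)
B: Δ: 2! 0! 12! / 15! → 1/1365; sum: t=0:+1/79833600 = 1/79833600; 3j²(1 7 6; 1 -6 5) = Δ·Π!·Σ² = 2/35  (sign -1)
I_A²/I_B² = (16/455)/(2/35) = 8/13

8/13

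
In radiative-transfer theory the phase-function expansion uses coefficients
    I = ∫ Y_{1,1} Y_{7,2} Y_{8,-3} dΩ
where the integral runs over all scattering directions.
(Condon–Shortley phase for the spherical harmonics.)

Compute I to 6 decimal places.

Rules hold: Σm=0, L=16 even, 6≤8≤8.
N = 3·15·17 = 765
Δ = 0!·2!·14!/17! = 1/2040
Racah Σ t=0..0: t=0:+1/25401600 = 1/25401600
⇒ 3j(1 7 8; 0 0 0)² = 8/255, sgn +1
Racah Σ t=0..0: t=0:+1/87091200 = 1/87091200
⇒ 3j(1 7 8; 1 2 -3)² = 11/408, sgn -1
4πI² = N·(3j₀)²·(3jₘ)² = 11/17
I = -1·√(0.647059/4π) = -0.22691696

-0.226917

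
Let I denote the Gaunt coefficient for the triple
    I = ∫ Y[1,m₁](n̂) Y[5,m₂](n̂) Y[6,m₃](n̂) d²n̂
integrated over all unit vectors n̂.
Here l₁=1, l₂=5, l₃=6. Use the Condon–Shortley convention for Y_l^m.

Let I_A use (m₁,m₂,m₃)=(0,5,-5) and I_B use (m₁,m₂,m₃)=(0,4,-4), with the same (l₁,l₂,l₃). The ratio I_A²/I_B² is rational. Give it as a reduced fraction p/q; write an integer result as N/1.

11/20

l's match ⇒ only the (l;m) 3-j factors differ between A and B.
A: triangle coeff Δ(1,5,6) = 1/858; Σ_t [0,0]: t=0:+1/3628800 = 1/3628800; (3j)²=1/78 [(1 5 6; 0 5 -5)], sign=-1
B: triangle coeff Δ(1,5,6) = 1/858; Σ_t [0,0]: t=0:+1/362880 = 1/362880; (3j)²=10/429 [(1 5 6; 0 4 -4)], sign=+1
I_A²/I_B² = (1/78)/(10/429) = 11/20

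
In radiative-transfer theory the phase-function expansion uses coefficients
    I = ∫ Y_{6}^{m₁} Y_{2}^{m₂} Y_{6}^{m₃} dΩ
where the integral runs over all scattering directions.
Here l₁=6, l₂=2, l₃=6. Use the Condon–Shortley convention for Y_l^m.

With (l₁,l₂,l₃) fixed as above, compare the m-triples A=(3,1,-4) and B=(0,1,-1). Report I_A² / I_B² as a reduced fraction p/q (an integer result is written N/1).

35/1

Shared (l₁,l₂,l₃)=(6,2,6): N and (l;000)² cancel in I_A²/I_B².
A: Δ = 2!·10!·2!/15! = 1/90090; Racah Σ t=1..2: t=1:−1/161280 t=2:+1/725760 = -1/207360; ⇒ 3j(6 2 6; 3 1 -4)² = 7/286, sgn -1
B: Δ = 2!·10!·2!/15! = 1/90090; Racah Σ t=1..2: t=1:−1/28800 t=2:+1/34560 = -1/172800; ⇒ 3j(6 2 6; 0 1 -1)² = 1/1430, sgn +1
I_A²/I_B² = (7/286)/(1/1430) = 35/1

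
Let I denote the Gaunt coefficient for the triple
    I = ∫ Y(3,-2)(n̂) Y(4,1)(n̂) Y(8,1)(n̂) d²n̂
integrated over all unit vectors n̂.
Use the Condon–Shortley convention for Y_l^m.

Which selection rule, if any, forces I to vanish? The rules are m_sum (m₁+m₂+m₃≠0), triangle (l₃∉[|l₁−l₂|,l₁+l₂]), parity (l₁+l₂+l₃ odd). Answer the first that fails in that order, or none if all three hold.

Σmᵢ = 0  ✓
l₃∈[|l₁−l₂|,l₁+l₂]=[1,7], have l₃=8  ✗
Σlᵢ = 15 ⇒ odd

triangle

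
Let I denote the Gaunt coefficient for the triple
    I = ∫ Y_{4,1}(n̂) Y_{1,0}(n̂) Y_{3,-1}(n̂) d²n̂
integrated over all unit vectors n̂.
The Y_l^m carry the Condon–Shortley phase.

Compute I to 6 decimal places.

-0.238414

m-sum 0 ✓  L=8 even ✓  3≤3≤5 ✓
Π(2lᵢ+1) = 9×3×7 = 189
triangle coeff Δ(4,1,3) = 1/252
Σ_t [1,1]: t=1:−1/36 = -1/36
(3j)²=4/63 [(4 1 3; 0 0 0)], sign=+1
Σ_t [1,1]: t=1:−1/48 = -1/48
(3j)²=5/84 [(4 1 3; 1 0 -1)], sign=-1
⇒ 4πI² = 5/7
I = (-1)√(5/7/(4π)) = -0.23841361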